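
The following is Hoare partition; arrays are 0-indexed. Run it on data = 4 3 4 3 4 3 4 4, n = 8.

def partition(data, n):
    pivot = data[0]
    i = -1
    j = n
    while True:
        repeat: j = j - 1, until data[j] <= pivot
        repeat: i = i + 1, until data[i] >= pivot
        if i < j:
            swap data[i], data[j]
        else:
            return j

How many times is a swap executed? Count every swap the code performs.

3

pivot = data[0] = 4; i = -1, j = 8
j→7 (data[7]=4≤4), i→0 (data[0]=4≥4); i<j, swap → 4 3 4 3 4 3 4 4
j→6 (data[6]=4≤4), i→2 (data[2]=4≥4); i<j, swap → 4 3 4 3 4 3 4 4
j→5 (data[5]=3≤4), i→4 (data[4]=4≥4); i<j, swap → 4 3 4 3 3 4 4 4
j→4, i→5; i≥j, return j=4. data = 4 3 4 3 3 4 4 4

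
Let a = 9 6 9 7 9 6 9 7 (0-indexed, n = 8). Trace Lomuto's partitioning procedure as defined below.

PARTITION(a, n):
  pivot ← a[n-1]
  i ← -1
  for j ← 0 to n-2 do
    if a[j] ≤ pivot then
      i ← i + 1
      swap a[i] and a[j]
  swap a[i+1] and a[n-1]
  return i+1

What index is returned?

3

pivot = a[7] = 7; i = -1
j=0: a[0]=9 > 7 → no swap
j=1: a[1]=6 ≤ 7 → i=0, swap a[0],a[1] → 6 9 9 7 9 6 9 7
j=2: a[2]=9 > 7 → no swap
j=3: a[3]=7 ≤ 7 → i=1, swap a[1],a[3] → 6 7 9 9 9 6 9 7
j=4: a[4]=9 > 7 → no swap
j=5: a[5]=6 ≤ 7 → i=2, swap a[2],a[5] → 6 7 6 9 9 9 9 7
j=6: a[6]=9 > 7 → no swap
final swap a[3],a[7] → 6 7 6 7 9 9 9 9; return 3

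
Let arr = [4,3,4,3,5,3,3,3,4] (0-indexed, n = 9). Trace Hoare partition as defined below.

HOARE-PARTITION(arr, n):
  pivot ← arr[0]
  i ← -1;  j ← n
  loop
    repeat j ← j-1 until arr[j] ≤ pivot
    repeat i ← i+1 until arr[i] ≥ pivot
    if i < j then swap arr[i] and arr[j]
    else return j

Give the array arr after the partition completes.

[4,3,3,3,3,3,5,4,4]

pivot=4
j stops at 8 (4), i stops at 0 (4); swap ⇒ [4,3,4,3,5,3,3,3,4]
j stops at 7 (3), i stops at 2 (4); swap ⇒ [4,3,3,3,5,3,3,4,4]
j stops at 6 (3), i stops at 4 (5); swap ⇒ [4,3,3,3,3,3,5,4,4]
j stops at 5, i stops at 6; i≥j ⇒ return 5. arr=[4,3,3,3,3,3,5,4,4]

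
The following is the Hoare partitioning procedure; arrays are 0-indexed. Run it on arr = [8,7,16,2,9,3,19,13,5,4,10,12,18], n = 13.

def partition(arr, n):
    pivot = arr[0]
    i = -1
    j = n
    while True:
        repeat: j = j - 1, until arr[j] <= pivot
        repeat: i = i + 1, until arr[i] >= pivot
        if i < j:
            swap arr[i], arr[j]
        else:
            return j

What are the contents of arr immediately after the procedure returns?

pivot = arr[0] = 8; i = -1, j = 13
j→9 (arr[9]=4≤8), i→0 (arr[0]=8≥8); i<j, swap → [4,7,16,2,9,3,19,13,5,8,10,12,18]
j→8 (arr[8]=5≤8), i→2 (arr[2]=16≥8); i<j, swap → [4,7,5,2,9,3,19,13,16,8,10,12,18]
j→5 (arr[5]=3≤8), i→4 (arr[4]=9≥8); i<j, swap → [4,7,5,2,3,9,19,13,16,8,10,12,18]
j→4, i→5; i≥j, return j=4. arr = [4,7,5,2,3,9,19,13,16,8,10,12,18]

[4,7,5,2,3,9,19,13,16,8,10,12,18]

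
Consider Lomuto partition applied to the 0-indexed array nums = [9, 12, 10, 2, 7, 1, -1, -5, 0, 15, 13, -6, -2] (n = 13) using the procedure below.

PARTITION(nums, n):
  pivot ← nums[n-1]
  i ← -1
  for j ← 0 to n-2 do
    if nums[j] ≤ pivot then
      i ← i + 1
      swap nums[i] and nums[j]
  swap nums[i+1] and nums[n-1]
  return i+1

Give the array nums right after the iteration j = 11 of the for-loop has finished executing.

[-5, -6, 10, 2, 7, 1, -1, 9, 0, 15, 13, 12, -2]

pivot = nums[12] = -2; i = -1
j=0: nums[0]=9 > -2 → no swap
j=1: nums[1]=12 > -2 → no swap
j=2: nums[2]=10 > -2 → no swap
j=3: nums[3]=2 > -2 → no swap
j=4: nums[4]=7 > -2 → no swap
j=5: nums[5]=1 > -2 → no swap
j=6: nums[6]=-1 > -2 → no swap
j=7: nums[7]=-5 ≤ -2 → i=0, swap nums[0],nums[7] → [-5, 12, 10, 2, 7, 1, -1, 9, 0, 15, 13, -6, -2]
j=8: nums[8]=0 > -2 → no swap
j=9: nums[9]=15 > -2 → no swap
j=10: nums[10]=13 > -2 → no swap
j=11: nums[11]=-6 ≤ -2 → i=1, swap nums[1],nums[11] → [-5, -6, 10, 2, 7, 1, -1, 9, 0, 15, 13, 12, -2]
(after j=11) nums = [-5, -6, 10, 2, 7, 1, -1, 9, 0, 15, 13, 12, -2]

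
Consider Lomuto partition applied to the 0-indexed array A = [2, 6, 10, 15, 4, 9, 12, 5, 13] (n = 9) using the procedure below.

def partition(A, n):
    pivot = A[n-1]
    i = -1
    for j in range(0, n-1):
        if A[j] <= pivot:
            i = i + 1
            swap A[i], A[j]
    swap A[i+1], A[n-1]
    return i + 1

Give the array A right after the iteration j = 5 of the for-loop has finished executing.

pivot=13, i=-1
j=0: 2≤13, i=0, swap(0,0) ⇒ [2, 6, 10, 15, 4, 9, 12, 5, 13]
j=1: 6≤13, i=1, swap(1,1) ⇒ [2, 6, 10, 15, 4, 9, 12, 5, 13]
j=2: 10≤13, i=2, swap(2,2) ⇒ [2, 6, 10, 15, 4, 9, 12, 5, 13]
j=3: 15>13, skip
j=4: 4≤13, i=3, swap(3,4) ⇒ [2, 6, 10, 4, 15, 9, 12, 5, 13]
j=5: 9≤13, i=4, swap(4,5) ⇒ [2, 6, 10, 4, 9, 15, 12, 5, 13]
(after j=5) A = [2, 6, 10, 4, 9, 15, 12, 5, 13]

[2, 6, 10, 4, 9, 15, 12, 5, 13]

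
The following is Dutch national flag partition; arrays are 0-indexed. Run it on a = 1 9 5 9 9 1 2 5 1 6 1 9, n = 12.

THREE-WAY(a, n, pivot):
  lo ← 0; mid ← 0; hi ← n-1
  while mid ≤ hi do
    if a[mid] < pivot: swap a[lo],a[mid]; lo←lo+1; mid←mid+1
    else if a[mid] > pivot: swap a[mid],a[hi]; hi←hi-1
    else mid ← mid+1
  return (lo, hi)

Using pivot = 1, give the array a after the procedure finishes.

1 1 1 1 9 2 5 9 6 5 9 9

pivot = 1; lo=0, mid=0, hi=11
a[mid]=1=1: mid=1
a[mid]=9>1: swap a[1],a[11]; hi=10 → 1 9 5 9 9 1 2 5 1 6 1 9
a[mid]=9>1: swap a[1],a[10]; hi=9 → 1 1 5 9 9 1 2 5 1 6 9 9
a[mid]=1=1: mid=2
a[mid]=5>1: swap a[2],a[9]; hi=8 → 1 1 6 9 9 1 2 5 1 5 9 9
a[mid]=6>1: swap a[2],a[8]; hi=7 → 1 1 1 9 9 1 2 5 6 5 9 9
a[mid]=1=1: mid=3
a[mid]=9>1: swap a[3],a[7]; hi=6 → 1 1 1 5 9 1 2 9 6 5 9 9
a[mid]=5>1: swap a[3],a[6]; hi=5 → 1 1 1 2 9 1 5 9 6 5 9 9
a[mid]=2>1: swap a[3],a[5]; hi=4 → 1 1 1 1 9 2 5 9 6 5 9 9
a[mid]=1=1: mid=4
a[mid]=9>1: swap a[4],a[4]; hi=3 → 1 1 1 1 9 2 5 9 6 5 9 9
end: lo=0, hi=3; a = 1 1 1 1 9 2 5 9 6 5 9 9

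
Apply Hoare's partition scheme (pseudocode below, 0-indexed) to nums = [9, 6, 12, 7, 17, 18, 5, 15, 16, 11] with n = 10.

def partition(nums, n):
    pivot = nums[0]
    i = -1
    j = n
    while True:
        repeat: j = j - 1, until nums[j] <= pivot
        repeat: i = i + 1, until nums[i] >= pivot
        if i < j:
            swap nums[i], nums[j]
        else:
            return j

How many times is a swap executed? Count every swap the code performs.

2

pivot = nums[0] = 9; i = -1, j = 10
j→6 (nums[6]=5≤9), i→0 (nums[0]=9≥9); i<j, swap → [5, 6, 12, 7, 17, 18, 9, 15, 16, 11]
j→3 (nums[3]=7≤9), i→2 (nums[2]=12≥9); i<j, swap → [5, 6, 7, 12, 17, 18, 9, 15, 16, 11]
j→2, i→3; i≥j, return j=2. nums = [5, 6, 7, 12, 17, 18, 9, 15, 16, 11]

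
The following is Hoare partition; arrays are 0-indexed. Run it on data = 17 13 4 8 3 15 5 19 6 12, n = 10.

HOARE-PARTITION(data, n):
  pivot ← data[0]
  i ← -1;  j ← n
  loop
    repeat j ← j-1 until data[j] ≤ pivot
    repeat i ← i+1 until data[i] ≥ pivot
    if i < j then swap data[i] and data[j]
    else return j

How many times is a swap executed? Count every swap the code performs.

pivot = data[0] = 17; i = -1, j = 10
j→9 (data[9]=12≤17), i→0 (data[0]=17≥17); i<j, swap → 12 13 4 8 3 15 5 19 6 17
j→8 (data[8]=6≤17), i→7 (data[7]=19≥17); i<j, swap → 12 13 4 8 3 15 5 6 19 17
j→7, i→8; i≥j, return j=7. data = 12 13 4 8 3 15 5 6 19 17

2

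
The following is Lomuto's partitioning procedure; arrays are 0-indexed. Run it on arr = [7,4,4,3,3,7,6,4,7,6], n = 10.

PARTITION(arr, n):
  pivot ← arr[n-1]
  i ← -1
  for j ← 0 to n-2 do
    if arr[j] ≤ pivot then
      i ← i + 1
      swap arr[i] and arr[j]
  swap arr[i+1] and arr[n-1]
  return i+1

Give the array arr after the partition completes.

pivot=6, i=-1
j=0: 7>6, skip
j=1: 4≤6, i=0, swap(0,1) ⇒ [4,7,4,3,3,7,6,4,7,6]
j=2: 4≤6, i=1, swap(1,2) ⇒ [4,4,7,3,3,7,6,4,7,6]
j=3: 3≤6, i=2, swap(2,3) ⇒ [4,4,3,7,3,7,6,4,7,6]
j=4: 3≤6, i=3, swap(3,4) ⇒ [4,4,3,3,7,7,6,4,7,6]
j=5: 7>6, skip
j=6: 6≤6, i=4, swap(4,6) ⇒ [4,4,3,3,6,7,7,4,7,6]
j=7: 4≤6, i=5, swap(5,7) ⇒ [4,4,3,3,6,4,7,7,7,6]
j=8: 7>6, skip
swap(6,9) ⇒ [4,4,3,3,6,4,6,7,7,7]; return 6

[4,4,3,3,6,4,6,7,7,7]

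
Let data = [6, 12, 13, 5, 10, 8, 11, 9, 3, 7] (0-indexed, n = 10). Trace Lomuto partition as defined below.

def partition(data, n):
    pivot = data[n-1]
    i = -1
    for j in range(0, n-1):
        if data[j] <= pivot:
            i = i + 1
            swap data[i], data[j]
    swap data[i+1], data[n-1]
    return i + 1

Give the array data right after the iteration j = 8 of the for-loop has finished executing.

[6, 5, 3, 12, 10, 8, 11, 9, 13, 7]

pivot = data[9] = 7; i = -1
j=0: data[0]=6 ≤ 7 → i=0, swap data[0],data[0] (no change) → [6, 12, 13, 5, 10, 8, 11, 9, 3, 7]
j=1: data[1]=12 > 7 → no swap
j=2: data[2]=13 > 7 → no swap
j=3: data[3]=5 ≤ 7 → i=1, swap data[1],data[3] → [6, 5, 13, 12, 10, 8, 11, 9, 3, 7]
j=4: data[4]=10 > 7 → no swap
j=5: data[5]=8 > 7 → no swap
j=6: data[6]=11 > 7 → no swap
j=7: data[7]=9 > 7 → no swap
j=8: data[8]=3 ≤ 7 → i=2, swap data[2],data[8] → [6, 5, 3, 12, 10, 8, 11, 9, 13, 7]
(after j=8) data = [6, 5, 3, 12, 10, 8, 11, 9, 13, 7]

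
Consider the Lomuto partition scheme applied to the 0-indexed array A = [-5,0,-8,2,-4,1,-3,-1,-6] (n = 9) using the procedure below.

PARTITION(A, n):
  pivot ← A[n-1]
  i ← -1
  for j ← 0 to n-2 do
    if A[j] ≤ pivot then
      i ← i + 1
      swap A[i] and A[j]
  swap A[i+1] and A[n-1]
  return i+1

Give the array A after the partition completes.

pivot = A[8] = -6; i = -1
j=0: A[0]=-5 > -6 → no swap
j=1: A[1]=0 > -6 → no swap
j=2: A[2]=-8 ≤ -6 → i=0, swap A[0],A[2] → [-8,0,-5,2,-4,1,-3,-1,-6]
j=3: A[3]=2 > -6 → no swap
j=4: A[4]=-4 > -6 → no swap
j=5: A[5]=1 > -6 → no swap
j=6: A[6]=-3 > -6 → no swap
j=7: A[7]=-1 > -6 → no swap
final swap A[1],A[8] → [-8,-6,-5,2,-4,1,-3,-1,0]; return 1

[-8,-6,-5,2,-4,1,-3,-1,0]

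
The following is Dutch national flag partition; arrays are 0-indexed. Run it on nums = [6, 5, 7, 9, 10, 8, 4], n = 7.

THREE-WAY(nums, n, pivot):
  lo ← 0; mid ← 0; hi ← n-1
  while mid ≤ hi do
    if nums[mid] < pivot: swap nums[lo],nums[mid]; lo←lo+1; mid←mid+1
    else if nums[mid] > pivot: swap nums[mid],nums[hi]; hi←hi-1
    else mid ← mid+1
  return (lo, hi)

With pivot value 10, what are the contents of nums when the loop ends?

[6, 5, 7, 9, 8, 4, 10]

lo=0 mid=0 hi=6
6<10: swap(0,0), lo=1 mid=1 ⇒ [6, 5, 7, 9, 10, 8, 4]
5<10: swap(1,1), lo=2 mid=2 ⇒ [6, 5, 7, 9, 10, 8, 4]
7<10: swap(2,2), lo=3 mid=3 ⇒ [6, 5, 7, 9, 10, 8, 4]
9<10: swap(3,3), lo=4 mid=4 ⇒ [6, 5, 7, 9, 10, 8, 4]
10=10: mid=5
8<10: swap(4,5), lo=5 mid=6 ⇒ [6, 5, 7, 9, 8, 10, 4]
4<10: swap(5,6), lo=6 mid=7 ⇒ [6, 5, 7, 9, 8, 4, 10]
done. lo=6 hi=6; nums=[6, 5, 7, 9, 8, 4, 10]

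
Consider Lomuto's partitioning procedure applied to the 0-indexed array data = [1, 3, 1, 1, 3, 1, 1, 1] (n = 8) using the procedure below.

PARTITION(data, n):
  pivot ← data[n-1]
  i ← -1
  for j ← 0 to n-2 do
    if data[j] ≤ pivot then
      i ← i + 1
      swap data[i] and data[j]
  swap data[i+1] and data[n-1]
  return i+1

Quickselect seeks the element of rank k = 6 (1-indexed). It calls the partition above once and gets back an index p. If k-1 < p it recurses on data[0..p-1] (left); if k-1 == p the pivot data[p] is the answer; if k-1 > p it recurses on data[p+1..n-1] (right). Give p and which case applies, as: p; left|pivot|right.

pivot=1, i=-1
j=0: 1≤1, i=0, swap(0,0) ⇒ [1, 3, 1, 1, 3, 1, 1, 1]
j=1: 3>1, skip
j=2: 1≤1, i=1, swap(1,2) ⇒ [1, 1, 3, 1, 3, 1, 1, 1]
j=3: 1≤1, i=2, swap(2,3) ⇒ [1, 1, 1, 3, 3, 1, 1, 1]
j=4: 3>1, skip
j=5: 1≤1, i=3, swap(3,5) ⇒ [1, 1, 1, 1, 3, 3, 1, 1]
j=6: 1≤1, i=4, swap(4,6) ⇒ [1, 1, 1, 1, 1, 3, 3, 1]
swap(5,7) ⇒ [1, 1, 1, 1, 1, 1, 3, 3]; return 5
p = 5; k-1 = 5 == 5 ⇒ pivot

5; pivot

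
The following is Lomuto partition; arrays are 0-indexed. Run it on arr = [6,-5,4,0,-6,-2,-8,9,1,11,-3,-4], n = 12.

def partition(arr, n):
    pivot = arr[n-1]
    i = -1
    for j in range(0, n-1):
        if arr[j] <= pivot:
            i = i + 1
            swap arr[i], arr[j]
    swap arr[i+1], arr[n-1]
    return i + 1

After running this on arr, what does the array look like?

pivot = arr[11] = -4; i = -1
j=0: arr[0]=6 > -4 → no swap
j=1: arr[1]=-5 ≤ -4 → i=0, swap arr[0],arr[1] → [-5,6,4,0,-6,-2,-8,9,1,11,-3,-4]
j=2: arr[2]=4 > -4 → no swap
j=3: arr[3]=0 > -4 → no swap
j=4: arr[4]=-6 ≤ -4 → i=1, swap arr[1],arr[4] → [-5,-6,4,0,6,-2,-8,9,1,11,-3,-4]
j=5: arr[5]=-2 > -4 → no swap
j=6: arr[6]=-8 ≤ -4 → i=2, swap arr[2],arr[6] → [-5,-6,-8,0,6,-2,4,9,1,11,-3,-4]
j=7: arr[7]=9 > -4 → no swap
j=8: arr[8]=1 > -4 → no swap
j=9: arr[9]=11 > -4 → no swap
j=10: arr[10]=-3 > -4 → no swap
final swap arr[3],arr[11] → [-5,-6,-8,-4,6,-2,4,9,1,11,-3,0]; return 3

[-5,-6,-8,-4,6,-2,4,9,1,11,-3,0]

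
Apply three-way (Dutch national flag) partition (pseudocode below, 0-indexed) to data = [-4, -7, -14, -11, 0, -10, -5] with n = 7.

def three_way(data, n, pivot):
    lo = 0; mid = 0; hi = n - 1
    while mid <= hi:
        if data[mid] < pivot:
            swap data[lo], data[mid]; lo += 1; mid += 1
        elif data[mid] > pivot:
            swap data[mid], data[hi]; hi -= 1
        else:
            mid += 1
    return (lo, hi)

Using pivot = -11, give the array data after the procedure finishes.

pivot = -11; lo=0, mid=0, hi=6
data[mid]=-4>-11: swap data[0],data[6]; hi=5 → [-5, -7, -14, -11, 0, -10, -4]
data[mid]=-5>-11: swap data[0],data[5]; hi=4 → [-10, -7, -14, -11, 0, -5, -4]
data[mid]=-10>-11: swap data[0],data[4]; hi=3 → [0, -7, -14, -11, -10, -5, -4]
data[mid]=0>-11: swap data[0],data[3]; hi=2 → [-11, -7, -14, 0, -10, -5, -4]
data[mid]=-11=-11: mid=1
data[mid]=-7>-11: swap data[1],data[2]; hi=1 → [-11, -14, -7, 0, -10, -5, -4]
data[mid]=-14<-11: swap data[0],data[1]; lo=1,mid=2 → [-14, -11, -7, 0, -10, -5, -4]
end: lo=1, hi=1; data = [-14, -11, -7, 0, -10, -5, -4]

[-14, -11, -7, 0, -10, -5, -4]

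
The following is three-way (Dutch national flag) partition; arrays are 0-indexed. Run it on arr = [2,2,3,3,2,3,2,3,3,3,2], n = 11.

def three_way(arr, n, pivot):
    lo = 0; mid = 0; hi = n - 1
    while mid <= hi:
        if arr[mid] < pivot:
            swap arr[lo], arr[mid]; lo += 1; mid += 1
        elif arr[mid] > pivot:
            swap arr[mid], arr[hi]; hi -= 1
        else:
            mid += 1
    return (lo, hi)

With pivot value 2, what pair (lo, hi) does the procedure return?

pivot = 2; lo=0, mid=0, hi=10
arr[mid]=2=2: mid=1
arr[mid]=2=2: mid=2
arr[mid]=3>2: swap arr[2],arr[10]; hi=9 → [2,2,2,3,2,3,2,3,3,3,3]
arr[mid]=2=2: mid=3
arr[mid]=3>2: swap arr[3],arr[9]; hi=8 → [2,2,2,3,2,3,2,3,3,3,3]
arr[mid]=3>2: swap arr[3],arr[8]; hi=7 → [2,2,2,3,2,3,2,3,3,3,3]
arr[mid]=3>2: swap arr[3],arr[7]; hi=6 → [2,2,2,3,2,3,2,3,3,3,3]
arr[mid]=3>2: swap arr[3],arr[6]; hi=5 → [2,2,2,2,2,3,3,3,3,3,3]
arr[mid]=2=2: mid=4
arr[mid]=2=2: mid=5
arr[mid]=3>2: swap arr[5],arr[5]; hi=4 → [2,2,2,2,2,3,3,3,3,3,3]
end: lo=0, hi=4; arr = [2,2,2,2,2,3,3,3,3,3,3]

(0, 4)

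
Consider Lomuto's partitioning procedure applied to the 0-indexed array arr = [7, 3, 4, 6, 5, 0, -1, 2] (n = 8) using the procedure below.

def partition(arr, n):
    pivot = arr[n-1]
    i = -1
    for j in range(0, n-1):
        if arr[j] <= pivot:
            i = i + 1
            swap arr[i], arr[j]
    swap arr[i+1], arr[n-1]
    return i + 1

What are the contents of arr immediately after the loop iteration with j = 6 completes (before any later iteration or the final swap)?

pivot = arr[7] = 2; i = -1
j=0: arr[0]=7 > 2 → no swap
j=1: arr[1]=3 > 2 → no swap
j=2: arr[2]=4 > 2 → no swap
j=3: arr[3]=6 > 2 → no swap
j=4: arr[4]=5 > 2 → no swap
j=5: arr[5]=0 ≤ 2 → i=0, swap arr[0],arr[5] → [0, 3, 4, 6, 5, 7, -1, 2]
j=6: arr[6]=-1 ≤ 2 → i=1, swap arr[1],arr[6] → [0, -1, 4, 6, 5, 7, 3, 2]
(after j=6) arr = [0, -1, 4, 6, 5, 7, 3, 2]

[0, -1, 4, 6, 5, 7, 3, 2]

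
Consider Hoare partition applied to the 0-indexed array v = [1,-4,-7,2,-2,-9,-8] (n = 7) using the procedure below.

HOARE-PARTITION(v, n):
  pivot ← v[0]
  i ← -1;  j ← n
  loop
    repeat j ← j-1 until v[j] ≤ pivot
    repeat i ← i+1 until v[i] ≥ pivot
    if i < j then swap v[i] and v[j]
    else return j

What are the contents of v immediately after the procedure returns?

[-8,-4,-7,-9,-2,2,1]

pivot = v[0] = 1; i = -1, j = 7
j→6 (v[6]=-8≤1), i→0 (v[0]=1≥1); i<j, swap → [-8,-4,-7,2,-2,-9,1]
j→5 (v[5]=-9≤1), i→3 (v[3]=2≥1); i<j, swap → [-8,-4,-7,-9,-2,2,1]
j→4, i→5; i≥j, return j=4. v = [-8,-4,-7,-9,-2,2,1]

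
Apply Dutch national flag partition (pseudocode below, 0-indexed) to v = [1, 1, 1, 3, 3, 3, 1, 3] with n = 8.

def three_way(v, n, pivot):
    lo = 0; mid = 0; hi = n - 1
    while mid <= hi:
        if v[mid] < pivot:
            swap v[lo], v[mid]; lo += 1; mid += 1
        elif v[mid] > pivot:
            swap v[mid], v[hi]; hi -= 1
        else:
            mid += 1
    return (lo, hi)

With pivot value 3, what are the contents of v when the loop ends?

[1, 1, 1, 1, 3, 3, 3, 3]

pivot = 3; lo=0, mid=0, hi=7
v[mid]=1<3: swap v[0],v[0]; lo=1,mid=1 → [1, 1, 1, 3, 3, 3, 1, 3]
v[mid]=1<3: swap v[1],v[1]; lo=2,mid=2 → [1, 1, 1, 3, 3, 3, 1, 3]
v[mid]=1<3: swap v[2],v[2]; lo=3,mid=3 → [1, 1, 1, 3, 3, 3, 1, 3]
v[mid]=3=3: mid=4
v[mid]=3=3: mid=5
v[mid]=3=3: mid=6
v[mid]=1<3: swap v[3],v[6]; lo=4,mid=7 → [1, 1, 1, 1, 3, 3, 3, 3]
v[mid]=3=3: mid=8
end: lo=4, hi=7; v = [1, 1, 1, 1, 3, 3, 3, 3]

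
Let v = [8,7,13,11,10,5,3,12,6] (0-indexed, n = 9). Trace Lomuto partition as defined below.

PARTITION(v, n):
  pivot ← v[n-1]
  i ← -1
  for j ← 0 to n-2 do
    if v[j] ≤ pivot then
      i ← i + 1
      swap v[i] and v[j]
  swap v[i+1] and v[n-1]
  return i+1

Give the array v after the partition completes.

pivot=6, i=-1
j=0: 8>6, skip
j=1: 7>6, skip
j=2: 13>6, skip
j=3: 11>6, skip
j=4: 10>6, skip
j=5: 5≤6, i=0, swap(0,5) ⇒ [5,7,13,11,10,8,3,12,6]
j=6: 3≤6, i=1, swap(1,6) ⇒ [5,3,13,11,10,8,7,12,6]
j=7: 12>6, skip
swap(2,8) ⇒ [5,3,6,11,10,8,7,12,13]; return 2

[5,3,6,11,10,8,7,12,13]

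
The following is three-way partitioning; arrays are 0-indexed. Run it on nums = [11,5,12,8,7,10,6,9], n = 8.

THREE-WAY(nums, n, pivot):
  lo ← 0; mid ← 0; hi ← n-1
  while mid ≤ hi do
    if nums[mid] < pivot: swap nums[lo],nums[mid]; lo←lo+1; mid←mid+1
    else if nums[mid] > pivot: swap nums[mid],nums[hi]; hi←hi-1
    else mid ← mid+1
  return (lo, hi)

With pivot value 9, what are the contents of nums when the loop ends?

pivot = 9; lo=0, mid=0, hi=7
nums[mid]=11>9: swap nums[0],nums[7]; hi=6 → [9,5,12,8,7,10,6,11]
nums[mid]=9=9: mid=1
nums[mid]=5<9: swap nums[0],nums[1]; lo=1,mid=2 → [5,9,12,8,7,10,6,11]
nums[mid]=12>9: swap nums[2],nums[6]; hi=5 → [5,9,6,8,7,10,12,11]
nums[mid]=6<9: swap nums[1],nums[2]; lo=2,mid=3 → [5,6,9,8,7,10,12,11]
nums[mid]=8<9: swap nums[2],nums[3]; lo=3,mid=4 → [5,6,8,9,7,10,12,11]
nums[mid]=7<9: swap nums[3],nums[4]; lo=4,mid=5 → [5,6,8,7,9,10,12,11]
nums[mid]=10>9: swap nums[5],nums[5]; hi=4 → [5,6,8,7,9,10,12,11]
end: lo=4, hi=4; nums = [5,6,8,7,9,10,12,11]

[5,6,8,7,9,10,12,11]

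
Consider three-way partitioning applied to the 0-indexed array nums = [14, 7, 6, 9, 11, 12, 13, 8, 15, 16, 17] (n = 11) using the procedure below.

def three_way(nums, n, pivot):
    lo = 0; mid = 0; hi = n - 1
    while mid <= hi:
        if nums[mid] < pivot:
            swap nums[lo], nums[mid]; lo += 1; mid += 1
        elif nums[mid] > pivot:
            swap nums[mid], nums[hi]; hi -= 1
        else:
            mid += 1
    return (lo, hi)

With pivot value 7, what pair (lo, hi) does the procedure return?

(1, 1)

pivot = 7; lo=0, mid=0, hi=10
nums[mid]=14>7: swap nums[0],nums[10]; hi=9 → [17, 7, 6, 9, 11, 12, 13, 8, 15, 16, 14]
nums[mid]=17>7: swap nums[0],nums[9]; hi=8 → [16, 7, 6, 9, 11, 12, 13, 8, 15, 17, 14]
nums[mid]=16>7: swap nums[0],nums[8]; hi=7 → [15, 7, 6, 9, 11, 12, 13, 8, 16, 17, 14]
nums[mid]=15>7: swap nums[0],nums[7]; hi=6 → [8, 7, 6, 9, 11, 12, 13, 15, 16, 17, 14]
nums[mid]=8>7: swap nums[0],nums[6]; hi=5 → [13, 7, 6, 9, 11, 12, 8, 15, 16, 17, 14]
nums[mid]=13>7: swap nums[0],nums[5]; hi=4 → [12, 7, 6, 9, 11, 13, 8, 15, 16, 17, 14]
nums[mid]=12>7: swap nums[0],nums[4]; hi=3 → [11, 7, 6, 9, 12, 13, 8, 15, 16, 17, 14]
nums[mid]=11>7: swap nums[0],nums[3]; hi=2 → [9, 7, 6, 11, 12, 13, 8, 15, 16, 17, 14]
nums[mid]=9>7: swap nums[0],nums[2]; hi=1 → [6, 7, 9, 11, 12, 13, 8, 15, 16, 17, 14]
nums[mid]=6<7: swap nums[0],nums[0]; lo=1,mid=1 → [6, 7, 9, 11, 12, 13, 8, 15, 16, 17, 14]
nums[mid]=7=7: mid=2
end: lo=1, hi=1; nums = [6, 7, 9, 11, 12, 13, 8, 15, 16, 17, 14]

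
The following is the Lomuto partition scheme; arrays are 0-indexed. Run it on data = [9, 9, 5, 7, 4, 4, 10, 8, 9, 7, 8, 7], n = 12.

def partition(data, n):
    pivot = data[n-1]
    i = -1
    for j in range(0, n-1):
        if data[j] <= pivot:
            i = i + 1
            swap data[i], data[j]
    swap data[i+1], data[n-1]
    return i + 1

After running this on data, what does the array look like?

[5, 7, 4, 4, 7, 7, 10, 8, 9, 9, 8, 9]

pivot = data[11] = 7; i = -1
j=0: data[0]=9 > 7 → no swap
j=1: data[1]=9 > 7 → no swap
j=2: data[2]=5 ≤ 7 → i=0, swap data[0],data[2] → [5, 9, 9, 7, 4, 4, 10, 8, 9, 7, 8, 7]
j=3: data[3]=7 ≤ 7 → i=1, swap data[1],data[3] → [5, 7, 9, 9, 4, 4, 10, 8, 9, 7, 8, 7]
j=4: data[4]=4 ≤ 7 → i=2, swap data[2],data[4] → [5, 7, 4, 9, 9, 4, 10, 8, 9, 7, 8, 7]
j=5: data[5]=4 ≤ 7 → i=3, swap data[3],data[5] → [5, 7, 4, 4, 9, 9, 10, 8, 9, 7, 8, 7]
j=6: data[6]=10 > 7 → no swap
j=7: data[7]=8 > 7 → no swap
j=8: data[8]=9 > 7 → no swap
j=9: data[9]=7 ≤ 7 → i=4, swap data[4],data[9] → [5, 7, 4, 4, 7, 9, 10, 8, 9, 9, 8, 7]
j=10: data[10]=8 > 7 → no swap
final swap data[5],data[11] → [5, 7, 4, 4, 7, 7, 10, 8, 9, 9, 8, 9]; return 5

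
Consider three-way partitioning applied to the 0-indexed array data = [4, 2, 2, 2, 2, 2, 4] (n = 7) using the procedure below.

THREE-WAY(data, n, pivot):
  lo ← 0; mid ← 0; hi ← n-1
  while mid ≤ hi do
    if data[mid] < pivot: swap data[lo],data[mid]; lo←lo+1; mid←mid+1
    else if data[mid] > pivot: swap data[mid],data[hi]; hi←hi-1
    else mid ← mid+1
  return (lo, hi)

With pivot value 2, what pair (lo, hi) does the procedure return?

lo=0 mid=0 hi=6
4>2: swap(0,6), hi=5 ⇒ [4, 2, 2, 2, 2, 2, 4]
4>2: swap(0,5), hi=4 ⇒ [2, 2, 2, 2, 2, 4, 4]
2=2: mid=1
2=2: mid=2
2=2: mid=3
2=2: mid=4
2=2: mid=5
done. lo=0 hi=4; data=[2, 2, 2, 2, 2, 4, 4]

(0, 4)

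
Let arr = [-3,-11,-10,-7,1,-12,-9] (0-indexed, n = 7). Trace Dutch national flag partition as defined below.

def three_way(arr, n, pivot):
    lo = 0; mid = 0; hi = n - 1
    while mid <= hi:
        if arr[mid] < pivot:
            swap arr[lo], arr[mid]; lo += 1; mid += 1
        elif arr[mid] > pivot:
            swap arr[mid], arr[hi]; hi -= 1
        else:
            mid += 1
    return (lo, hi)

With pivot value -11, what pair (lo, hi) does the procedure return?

(1, 1)

pivot = -11; lo=0, mid=0, hi=6
arr[mid]=-3>-11: swap arr[0],arr[6]; hi=5 → [-9,-11,-10,-7,1,-12,-3]
arr[mid]=-9>-11: swap arr[0],arr[5]; hi=4 → [-12,-11,-10,-7,1,-9,-3]
arr[mid]=-12<-11: swap arr[0],arr[0]; lo=1,mid=1 → [-12,-11,-10,-7,1,-9,-3]
arr[mid]=-11=-11: mid=2
arr[mid]=-10>-11: swap arr[2],arr[4]; hi=3 → [-12,-11,1,-7,-10,-9,-3]
arr[mid]=1>-11: swap arr[2],arr[3]; hi=2 → [-12,-11,-7,1,-10,-9,-3]
arr[mid]=-7>-11: swap arr[2],arr[2]; hi=1 → [-12,-11,-7,1,-10,-9,-3]
end: lo=1, hi=1; arr = [-12,-11,-7,1,-10,-9,-3]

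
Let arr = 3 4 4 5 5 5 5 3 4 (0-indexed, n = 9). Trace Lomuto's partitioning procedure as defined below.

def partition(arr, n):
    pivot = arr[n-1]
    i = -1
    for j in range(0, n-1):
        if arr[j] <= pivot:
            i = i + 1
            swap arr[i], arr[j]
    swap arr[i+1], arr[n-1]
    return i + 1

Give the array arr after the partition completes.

3 4 4 3 4 5 5 5 5

pivot = arr[8] = 4; i = -1
j=0: arr[0]=3 ≤ 4 → i=0, swap arr[0],arr[0] (no change) → 3 4 4 5 5 5 5 3 4
j=1: arr[1]=4 ≤ 4 → i=1, swap arr[1],arr[1] (no change) → 3 4 4 5 5 5 5 3 4
j=2: arr[2]=4 ≤ 4 → i=2, swap arr[2],arr[2] (no change) → 3 4 4 5 5 5 5 3 4
j=3: arr[3]=5 > 4 → no swap
j=4: arr[4]=5 > 4 → no swap
j=5: arr[5]=5 > 4 → no swap
j=6: arr[6]=5 > 4 → no swap
j=7: arr[7]=3 ≤ 4 → i=3, swap arr[3],arr[7] → 3 4 4 3 5 5 5 5 4
final swap arr[4],arr[8] → 3 4 4 3 4 5 5 5 5; return 4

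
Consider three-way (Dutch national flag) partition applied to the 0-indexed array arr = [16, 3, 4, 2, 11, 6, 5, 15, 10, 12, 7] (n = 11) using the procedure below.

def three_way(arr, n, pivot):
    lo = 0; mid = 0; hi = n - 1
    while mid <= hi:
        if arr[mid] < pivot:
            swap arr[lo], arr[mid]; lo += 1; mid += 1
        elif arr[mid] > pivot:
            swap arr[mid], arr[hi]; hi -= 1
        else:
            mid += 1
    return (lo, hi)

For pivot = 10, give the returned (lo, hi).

(6, 6)

lo=0 mid=0 hi=10
16>10: swap(0,10), hi=9 ⇒ [7, 3, 4, 2, 11, 6, 5, 15, 10, 12, 16]
7<10: swap(0,0), lo=1 mid=1 ⇒ [7, 3, 4, 2, 11, 6, 5, 15, 10, 12, 16]
3<10: swap(1,1), lo=2 mid=2 ⇒ [7, 3, 4, 2, 11, 6, 5, 15, 10, 12, 16]
4<10: swap(2,2), lo=3 mid=3 ⇒ [7, 3, 4, 2, 11, 6, 5, 15, 10, 12, 16]
2<10: swap(3,3), lo=4 mid=4 ⇒ [7, 3, 4, 2, 11, 6, 5, 15, 10, 12, 16]
11>10: swap(4,9), hi=8 ⇒ [7, 3, 4, 2, 12, 6, 5, 15, 10, 11, 16]
12>10: swap(4,8), hi=7 ⇒ [7, 3, 4, 2, 10, 6, 5, 15, 12, 11, 16]
10=10: mid=5
6<10: swap(4,5), lo=5 mid=6 ⇒ [7, 3, 4, 2, 6, 10, 5, 15, 12, 11, 16]
5<10: swap(5,6), lo=6 mid=7 ⇒ [7, 3, 4, 2, 6, 5, 10, 15, 12, 11, 16]
15>10: swap(7,7), hi=6 ⇒ [7, 3, 4, 2, 6, 5, 10, 15, 12, 11, 16]
done. lo=6 hi=6; arr=[7, 3, 4, 2, 6, 5, 10, 15, 12, 11, 16]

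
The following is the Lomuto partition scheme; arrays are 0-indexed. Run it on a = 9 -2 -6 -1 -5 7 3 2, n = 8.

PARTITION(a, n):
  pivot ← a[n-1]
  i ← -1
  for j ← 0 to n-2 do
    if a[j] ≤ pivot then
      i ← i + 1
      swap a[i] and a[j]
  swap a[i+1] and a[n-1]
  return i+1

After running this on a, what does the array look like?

-2 -6 -1 -5 2 7 3 9

pivot = a[7] = 2; i = -1
j=0: a[0]=9 > 2 → no swap
j=1: a[1]=-2 ≤ 2 → i=0, swap a[0],a[1] → -2 9 -6 -1 -5 7 3 2
j=2: a[2]=-6 ≤ 2 → i=1, swap a[1],a[2] → -2 -6 9 -1 -5 7 3 2
j=3: a[3]=-1 ≤ 2 → i=2, swap a[2],a[3] → -2 -6 -1 9 -5 7 3 2
j=4: a[4]=-5 ≤ 2 → i=3, swap a[3],a[4] → -2 -6 -1 -5 9 7 3 2
j=5: a[5]=7 > 2 → no swap
j=6: a[6]=3 > 2 → no swap
final swap a[4],a[7] → -2 -6 -1 -5 2 7 3 9; return 4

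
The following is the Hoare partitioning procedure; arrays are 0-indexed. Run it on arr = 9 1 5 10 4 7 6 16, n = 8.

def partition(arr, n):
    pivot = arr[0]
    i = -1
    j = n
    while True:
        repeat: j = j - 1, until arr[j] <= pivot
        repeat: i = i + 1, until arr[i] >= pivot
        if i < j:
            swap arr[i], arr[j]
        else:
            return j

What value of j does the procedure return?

pivot=9
j stops at 6 (6), i stops at 0 (9); swap ⇒ 6 1 5 10 4 7 9 16
j stops at 5 (7), i stops at 3 (10); swap ⇒ 6 1 5 7 4 10 9 16
j stops at 4, i stops at 5; i≥j ⇒ return 4. arr=6 1 5 7 4 10 9 16

4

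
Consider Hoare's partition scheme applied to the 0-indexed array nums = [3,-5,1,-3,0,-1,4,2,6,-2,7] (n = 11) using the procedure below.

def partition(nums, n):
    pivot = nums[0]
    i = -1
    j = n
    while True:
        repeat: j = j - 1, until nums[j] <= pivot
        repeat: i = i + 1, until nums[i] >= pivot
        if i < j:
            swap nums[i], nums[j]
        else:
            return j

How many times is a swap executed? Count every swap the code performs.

2

pivot = nums[0] = 3; i = -1, j = 11
j→9 (nums[9]=-2≤3), i→0 (nums[0]=3≥3); i<j, swap → [-2,-5,1,-3,0,-1,4,2,6,3,7]
j→7 (nums[7]=2≤3), i→6 (nums[6]=4≥3); i<j, swap → [-2,-5,1,-3,0,-1,2,4,6,3,7]
j→6, i→7; i≥j, return j=6. nums = [-2,-5,1,-3,0,-1,2,4,6,3,7]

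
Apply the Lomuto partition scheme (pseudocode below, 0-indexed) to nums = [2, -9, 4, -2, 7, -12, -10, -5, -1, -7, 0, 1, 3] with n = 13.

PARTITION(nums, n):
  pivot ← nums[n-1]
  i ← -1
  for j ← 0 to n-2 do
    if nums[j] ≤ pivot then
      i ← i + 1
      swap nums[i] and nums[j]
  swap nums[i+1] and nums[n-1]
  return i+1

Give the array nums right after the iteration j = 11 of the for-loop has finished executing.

[2, -9, -2, -12, -10, -5, -1, -7, 0, 1, 7, 4, 3]

pivot=3, i=-1
j=0: 2≤3, i=0, swap(0,0) ⇒ [2, -9, 4, -2, 7, -12, -10, -5, -1, -7, 0, 1, 3]
j=1: -9≤3, i=1, swap(1,1) ⇒ [2, -9, 4, -2, 7, -12, -10, -5, -1, -7, 0, 1, 3]
j=2: 4>3, skip
j=3: -2≤3, i=2, swap(2,3) ⇒ [2, -9, -2, 4, 7, -12, -10, -5, -1, -7, 0, 1, 3]
j=4: 7>3, skip
j=5: -12≤3, i=3, swap(3,5) ⇒ [2, -9, -2, -12, 7, 4, -10, -5, -1, -7, 0, 1, 3]
j=6: -10≤3, i=4, swap(4,6) ⇒ [2, -9, -2, -12, -10, 4, 7, -5, -1, -7, 0, 1, 3]
j=7: -5≤3, i=5, swap(5,7) ⇒ [2, -9, -2, -12, -10, -5, 7, 4, -1, -7, 0, 1, 3]
j=8: -1≤3, i=6, swap(6,8) ⇒ [2, -9, -2, -12, -10, -5, -1, 4, 7, -7, 0, 1, 3]
j=9: -7≤3, i=7, swap(7,9) ⇒ [2, -9, -2, -12, -10, -5, -1, -7, 7, 4, 0, 1, 3]
j=10: 0≤3, i=8, swap(8,10) ⇒ [2, -9, -2, -12, -10, -5, -1, -7, 0, 4, 7, 1, 3]
j=11: 1≤3, i=9, swap(9,11) ⇒ [2, -9, -2, -12, -10, -5, -1, -7, 0, 1, 7, 4, 3]
(after j=11) nums = [2, -9, -2, -12, -10, -5, -1, -7, 0, 1, 7, 4, 3]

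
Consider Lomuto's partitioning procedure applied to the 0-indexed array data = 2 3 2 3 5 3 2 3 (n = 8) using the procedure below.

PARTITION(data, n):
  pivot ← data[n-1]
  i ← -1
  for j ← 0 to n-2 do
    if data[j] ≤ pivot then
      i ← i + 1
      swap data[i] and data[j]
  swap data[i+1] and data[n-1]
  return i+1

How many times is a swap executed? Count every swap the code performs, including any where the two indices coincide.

pivot = data[7] = 3; i = -1
j=0: data[0]=2 ≤ 3 → i=0, swap data[0],data[0] (no change) → 2 3 2 3 5 3 2 3
j=1: data[1]=3 ≤ 3 → i=1, swap data[1],data[1] (no change) → 2 3 2 3 5 3 2 3
j=2: data[2]=2 ≤ 3 → i=2, swap data[2],data[2] (no change) → 2 3 2 3 5 3 2 3
j=3: data[3]=3 ≤ 3 → i=3, swap data[3],data[3] (no change) → 2 3 2 3 5 3 2 3
j=4: data[4]=5 > 3 → no swap
j=5: data[5]=3 ≤ 3 → i=4, swap data[4],data[5] → 2 3 2 3 3 5 2 3
j=6: data[6]=2 ≤ 3 → i=5, swap data[5],data[6] → 2 3 2 3 3 2 5 3
final swap data[6],data[7] → 2 3 2 3 3 2 3 5; return 6

7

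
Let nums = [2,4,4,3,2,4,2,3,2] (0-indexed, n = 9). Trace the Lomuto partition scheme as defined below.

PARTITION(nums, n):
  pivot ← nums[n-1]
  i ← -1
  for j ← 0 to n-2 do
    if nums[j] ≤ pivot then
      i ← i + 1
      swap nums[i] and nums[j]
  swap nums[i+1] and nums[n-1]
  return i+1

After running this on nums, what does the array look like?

pivot=2, i=-1
j=0: 2≤2, i=0, swap(0,0) ⇒ [2,4,4,3,2,4,2,3,2]
j=1: 4>2, skip
j=2: 4>2, skip
j=3: 3>2, skip
j=4: 2≤2, i=1, swap(1,4) ⇒ [2,2,4,3,4,4,2,3,2]
j=5: 4>2, skip
j=6: 2≤2, i=2, swap(2,6) ⇒ [2,2,2,3,4,4,4,3,2]
j=7: 3>2, skip
swap(3,8) ⇒ [2,2,2,2,4,4,4,3,3]; return 3

[2,2,2,2,4,4,4,3,3]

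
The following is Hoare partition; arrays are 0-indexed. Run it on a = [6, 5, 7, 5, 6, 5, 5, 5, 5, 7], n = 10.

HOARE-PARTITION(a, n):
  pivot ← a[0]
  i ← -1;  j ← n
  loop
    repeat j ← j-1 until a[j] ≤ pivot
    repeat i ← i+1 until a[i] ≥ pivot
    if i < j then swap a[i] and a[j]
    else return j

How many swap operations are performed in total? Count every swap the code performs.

3

pivot = a[0] = 6; i = -1, j = 10
j→8 (a[8]=5≤6), i→0 (a[0]=6≥6); i<j, swap → [5, 5, 7, 5, 6, 5, 5, 5, 6, 7]
j→7 (a[7]=5≤6), i→2 (a[2]=7≥6); i<j, swap → [5, 5, 5, 5, 6, 5, 5, 7, 6, 7]
j→6 (a[6]=5≤6), i→4 (a[4]=6≥6); i<j, swap → [5, 5, 5, 5, 5, 5, 6, 7, 6, 7]
j→5, i→6; i≥j, return j=5. a = [5, 5, 5, 5, 5, 5, 6, 7, 6, 7]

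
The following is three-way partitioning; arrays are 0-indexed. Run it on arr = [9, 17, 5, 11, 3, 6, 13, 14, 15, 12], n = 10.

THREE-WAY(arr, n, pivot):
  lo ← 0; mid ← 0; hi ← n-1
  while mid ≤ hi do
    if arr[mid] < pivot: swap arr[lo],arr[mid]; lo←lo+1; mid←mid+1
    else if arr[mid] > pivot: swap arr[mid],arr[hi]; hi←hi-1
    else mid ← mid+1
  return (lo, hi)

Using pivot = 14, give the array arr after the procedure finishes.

lo=0 mid=0 hi=9
9<14: swap(0,0), lo=1 mid=1 ⇒ [9, 17, 5, 11, 3, 6, 13, 14, 15, 12]
17>14: swap(1,9), hi=8 ⇒ [9, 12, 5, 11, 3, 6, 13, 14, 15, 17]
12<14: swap(1,1), lo=2 mid=2 ⇒ [9, 12, 5, 11, 3, 6, 13, 14, 15, 17]
5<14: swap(2,2), lo=3 mid=3 ⇒ [9, 12, 5, 11, 3, 6, 13, 14, 15, 17]
11<14: swap(3,3), lo=4 mid=4 ⇒ [9, 12, 5, 11, 3, 6, 13, 14, 15, 17]
3<14: swap(4,4), lo=5 mid=5 ⇒ [9, 12, 5, 11, 3, 6, 13, 14, 15, 17]
6<14: swap(5,5), lo=6 mid=6 ⇒ [9, 12, 5, 11, 3, 6, 13, 14, 15, 17]
13<14: swap(6,6), lo=7 mid=7 ⇒ [9, 12, 5, 11, 3, 6, 13, 14, 15, 17]
14=14: mid=8
15>14: swap(8,8), hi=7 ⇒ [9, 12, 5, 11, 3, 6, 13, 14, 15, 17]
done. lo=7 hi=7; arr=[9, 12, 5, 11, 3, 6, 13, 14, 15, 17]

[9, 12, 5, 11, 3, 6, 13, 14, 15, 17]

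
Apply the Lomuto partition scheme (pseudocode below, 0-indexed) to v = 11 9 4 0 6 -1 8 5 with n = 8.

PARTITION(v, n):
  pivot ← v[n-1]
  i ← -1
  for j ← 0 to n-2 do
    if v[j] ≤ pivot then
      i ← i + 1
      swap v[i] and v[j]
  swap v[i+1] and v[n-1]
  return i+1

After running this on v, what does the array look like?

4 0 -1 5 6 11 8 9

pivot=5, i=-1
j=0: 11>5, skip
j=1: 9>5, skip
j=2: 4≤5, i=0, swap(0,2) ⇒ 4 9 11 0 6 -1 8 5
j=3: 0≤5, i=1, swap(1,3) ⇒ 4 0 11 9 6 -1 8 5
j=4: 6>5, skip
j=5: -1≤5, i=2, swap(2,5) ⇒ 4 0 -1 9 6 11 8 5
j=6: 8>5, skip
swap(3,7) ⇒ 4 0 -1 5 6 11 8 9; return 3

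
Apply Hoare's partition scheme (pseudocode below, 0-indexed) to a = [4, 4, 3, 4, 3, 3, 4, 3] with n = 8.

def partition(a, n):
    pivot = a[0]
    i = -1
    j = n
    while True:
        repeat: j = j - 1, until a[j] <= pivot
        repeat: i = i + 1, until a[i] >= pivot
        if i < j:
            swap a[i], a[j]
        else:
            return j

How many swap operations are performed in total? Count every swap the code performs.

pivot=4
j stops at 7 (3), i stops at 0 (4); swap ⇒ [3, 4, 3, 4, 3, 3, 4, 4]
j stops at 6 (4), i stops at 1 (4); swap ⇒ [3, 4, 3, 4, 3, 3, 4, 4]
j stops at 5 (3), i stops at 3 (4); swap ⇒ [3, 4, 3, 3, 3, 4, 4, 4]
j stops at 4, i stops at 5; i≥j ⇒ return 4. a=[3, 4, 3, 3, 3, 4, 4, 4]

3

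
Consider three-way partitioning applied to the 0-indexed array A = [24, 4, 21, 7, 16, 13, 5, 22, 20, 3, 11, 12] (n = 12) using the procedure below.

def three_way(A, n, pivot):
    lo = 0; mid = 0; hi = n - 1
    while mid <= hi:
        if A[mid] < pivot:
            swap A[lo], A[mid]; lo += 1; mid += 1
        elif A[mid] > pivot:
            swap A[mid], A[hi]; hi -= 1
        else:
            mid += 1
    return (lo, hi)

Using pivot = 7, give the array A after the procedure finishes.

[3, 4, 5, 7, 13, 16, 22, 20, 21, 11, 12, 24]

pivot = 7; lo=0, mid=0, hi=11
A[mid]=24>7: swap A[0],A[11]; hi=10 → [12, 4, 21, 7, 16, 13, 5, 22, 20, 3, 11, 24]
A[mid]=12>7: swap A[0],A[10]; hi=9 → [11, 4, 21, 7, 16, 13, 5, 22, 20, 3, 12, 24]
A[mid]=11>7: swap A[0],A[9]; hi=8 → [3, 4, 21, 7, 16, 13, 5, 22, 20, 11, 12, 24]
A[mid]=3<7: swap A[0],A[0]; lo=1,mid=1 → [3, 4, 21, 7, 16, 13, 5, 22, 20, 11, 12, 24]
A[mid]=4<7: swap A[1],A[1]; lo=2,mid=2 → [3, 4, 21, 7, 16, 13, 5, 22, 20, 11, 12, 24]
A[mid]=21>7: swap A[2],A[8]; hi=7 → [3, 4, 20, 7, 16, 13, 5, 22, 21, 11, 12, 24]
A[mid]=20>7: swap A[2],A[7]; hi=6 → [3, 4, 22, 7, 16, 13, 5, 20, 21, 11, 12, 24]
A[mid]=22>7: swap A[2],A[6]; hi=5 → [3, 4, 5, 7, 16, 13, 22, 20, 21, 11, 12, 24]
A[mid]=5<7: swap A[2],A[2]; lo=3,mid=3 → [3, 4, 5, 7, 16, 13, 22, 20, 21, 11, 12, 24]
A[mid]=7=7: mid=4
A[mid]=16>7: swap A[4],A[5]; hi=4 → [3, 4, 5, 7, 13, 16, 22, 20, 21, 11, 12, 24]
A[mid]=13>7: swap A[4],A[4]; hi=3 → [3, 4, 5, 7, 13, 16, 22, 20, 21, 11, 12, 24]
end: lo=3, hi=3; A = [3, 4, 5, 7, 13, 16, 22, 20, 21, 11, 12, 24]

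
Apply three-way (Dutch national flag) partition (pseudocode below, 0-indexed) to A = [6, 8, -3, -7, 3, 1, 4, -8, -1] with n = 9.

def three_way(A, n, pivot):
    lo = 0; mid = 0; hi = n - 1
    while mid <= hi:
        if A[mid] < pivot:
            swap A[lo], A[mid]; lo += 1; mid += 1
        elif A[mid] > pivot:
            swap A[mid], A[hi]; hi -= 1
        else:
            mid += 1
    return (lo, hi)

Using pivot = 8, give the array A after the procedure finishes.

[6, -3, -7, 3, 1, 4, -8, -1, 8]

pivot = 8; lo=0, mid=0, hi=8
A[mid]=6<8: swap A[0],A[0]; lo=1,mid=1 → [6, 8, -3, -7, 3, 1, 4, -8, -1]
A[mid]=8=8: mid=2
A[mid]=-3<8: swap A[1],A[2]; lo=2,mid=3 → [6, -3, 8, -7, 3, 1, 4, -8, -1]
A[mid]=-7<8: swap A[2],A[3]; lo=3,mid=4 → [6, -3, -7, 8, 3, 1, 4, -8, -1]
A[mid]=3<8: swap A[3],A[4]; lo=4,mid=5 → [6, -3, -7, 3, 8, 1, 4, -8, -1]
A[mid]=1<8: swap A[4],A[5]; lo=5,mid=6 → [6, -3, -7, 3, 1, 8, 4, -8, -1]
A[mid]=4<8: swap A[5],A[6]; lo=6,mid=7 → [6, -3, -7, 3, 1, 4, 8, -8, -1]
A[mid]=-8<8: swap A[6],A[7]; lo=7,mid=8 → [6, -3, -7, 3, 1, 4, -8, 8, -1]
A[mid]=-1<8: swap A[7],A[8]; lo=8,mid=9 → [6, -3, -7, 3, 1, 4, -8, -1, 8]
end: lo=8, hi=8; A = [6, -3, -7, 3, 1, 4, -8, -1, 8]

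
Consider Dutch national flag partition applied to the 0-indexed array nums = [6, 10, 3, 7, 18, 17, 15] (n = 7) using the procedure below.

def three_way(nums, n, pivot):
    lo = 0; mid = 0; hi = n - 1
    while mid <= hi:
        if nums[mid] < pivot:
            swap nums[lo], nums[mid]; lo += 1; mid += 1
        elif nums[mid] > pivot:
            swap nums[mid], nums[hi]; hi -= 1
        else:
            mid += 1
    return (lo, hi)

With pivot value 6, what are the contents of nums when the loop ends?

[3, 6, 7, 18, 17, 15, 10]

pivot = 6; lo=0, mid=0, hi=6
nums[mid]=6=6: mid=1
nums[mid]=10>6: swap nums[1],nums[6]; hi=5 → [6, 15, 3, 7, 18, 17, 10]
nums[mid]=15>6: swap nums[1],nums[5]; hi=4 → [6, 17, 3, 7, 18, 15, 10]
nums[mid]=17>6: swap nums[1],nums[4]; hi=3 → [6, 18, 3, 7, 17, 15, 10]
nums[mid]=18>6: swap nums[1],nums[3]; hi=2 → [6, 7, 3, 18, 17, 15, 10]
nums[mid]=7>6: swap nums[1],nums[2]; hi=1 → [6, 3, 7, 18, 17, 15, 10]
nums[mid]=3<6: swap nums[0],nums[1]; lo=1,mid=2 → [3, 6, 7, 18, 17, 15, 10]
end: lo=1, hi=1; nums = [3, 6, 7, 18, 17, 15, 10]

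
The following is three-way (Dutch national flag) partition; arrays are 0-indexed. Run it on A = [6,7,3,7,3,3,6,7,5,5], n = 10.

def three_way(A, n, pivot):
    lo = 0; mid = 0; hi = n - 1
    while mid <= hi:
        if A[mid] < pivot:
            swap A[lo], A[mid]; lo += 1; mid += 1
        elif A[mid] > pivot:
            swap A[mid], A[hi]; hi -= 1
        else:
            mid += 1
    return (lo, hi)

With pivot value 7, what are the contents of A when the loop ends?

pivot = 7; lo=0, mid=0, hi=9
A[mid]=6<7: swap A[0],A[0]; lo=1,mid=1 → [6,7,3,7,3,3,6,7,5,5]
A[mid]=7=7: mid=2
A[mid]=3<7: swap A[1],A[2]; lo=2,mid=3 → [6,3,7,7,3,3,6,7,5,5]
A[mid]=7=7: mid=4
A[mid]=3<7: swap A[2],A[4]; lo=3,mid=5 → [6,3,3,7,7,3,6,7,5,5]
A[mid]=3<7: swap A[3],A[5]; lo=4,mid=6 → [6,3,3,3,7,7,6,7,5,5]
A[mid]=6<7: swap A[4],A[6]; lo=5,mid=7 → [6,3,3,3,6,7,7,7,5,5]
A[mid]=7=7: mid=8
A[mid]=5<7: swap A[5],A[8]; lo=6,mid=9 → [6,3,3,3,6,5,7,7,7,5]
A[mid]=5<7: swap A[6],A[9]; lo=7,mid=10 → [6,3,3,3,6,5,5,7,7,7]
end: lo=7, hi=9; A = [6,3,3,3,6,5,5,7,7,7]

[6,3,3,3,6,5,5,7,7,7]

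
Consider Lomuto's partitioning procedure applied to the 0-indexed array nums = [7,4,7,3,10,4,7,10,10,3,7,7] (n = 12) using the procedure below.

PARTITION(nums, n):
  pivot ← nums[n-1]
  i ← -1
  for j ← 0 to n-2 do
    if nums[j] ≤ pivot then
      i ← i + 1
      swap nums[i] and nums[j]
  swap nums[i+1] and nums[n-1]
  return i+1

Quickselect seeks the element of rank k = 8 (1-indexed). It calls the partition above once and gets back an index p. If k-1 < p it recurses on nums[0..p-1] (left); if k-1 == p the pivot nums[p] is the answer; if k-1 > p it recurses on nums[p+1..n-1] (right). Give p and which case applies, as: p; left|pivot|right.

pivot = nums[11] = 7; i = -1
j=0: nums[0]=7 ≤ 7 → i=0, swap nums[0],nums[0] (no change) → [7,4,7,3,10,4,7,10,10,3,7,7]
j=1: nums[1]=4 ≤ 7 → i=1, swap nums[1],nums[1] (no change) → [7,4,7,3,10,4,7,10,10,3,7,7]
j=2: nums[2]=7 ≤ 7 → i=2, swap nums[2],nums[2] (no change) → [7,4,7,3,10,4,7,10,10,3,7,7]
j=3: nums[3]=3 ≤ 7 → i=3, swap nums[3],nums[3] (no change) → [7,4,7,3,10,4,7,10,10,3,7,7]
j=4: nums[4]=10 > 7 → no swap
j=5: nums[5]=4 ≤ 7 → i=4, swap nums[4],nums[5] → [7,4,7,3,4,10,7,10,10,3,7,7]
j=6: nums[6]=7 ≤ 7 → i=5, swap nums[5],nums[6] → [7,4,7,3,4,7,10,10,10,3,7,7]
j=7: nums[7]=10 > 7 → no swap
j=8: nums[8]=10 > 7 → no swap
j=9: nums[9]=3 ≤ 7 → i=6, swap nums[6],nums[9] → [7,4,7,3,4,7,3,10,10,10,7,7]
j=10: nums[10]=7 ≤ 7 → i=7, swap nums[7],nums[10] → [7,4,7,3,4,7,3,7,10,10,10,7]
final swap nums[8],nums[11] → [7,4,7,3,4,7,3,7,7,10,10,10]; return 8
p = 8; k-1 = 7 < 8 ⇒ left

8; left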